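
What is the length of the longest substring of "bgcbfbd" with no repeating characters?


Input: "bgcbfbd"
Sliding window (track last position of each char):
  Position 0 ('b'): window [0,0] length 1 -- new best
  Position 1 ('g'): window [0,1] length 2 -- new best
  Position 2 ('c'): window [0,2] length 3 -- new best
  Position 3 ('b'): repeat (last at 0), move window start to 1
  Position 3 ('b'): window [1,3] length 3
  Position 4 ('f'): window [1,4] length 4 -- new best
  Position 5 ('b'): repeat (last at 3), move window start to 4
  Position 5 ('b'): window [4,5] length 2
  Position 6 ('d'): window [4,6] length 3
Longest substring with no repeats: "gcbf" with length 4

4


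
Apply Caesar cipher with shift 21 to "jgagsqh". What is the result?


Caesar cipher: shift "jgagsqh" by 21
  'j' (pos 9) + 21 = pos 4 = 'e'
  'g' (pos 6) + 21 = pos 1 = 'b'
  'a' (pos 0) + 21 = pos 21 = 'v'
  'g' (pos 6) + 21 = pos 1 = 'b'
  's' (pos 18) + 21 = pos 13 = 'n'
  'q' (pos 16) + 21 = pos 11 = 'l'
  'h' (pos 7) + 21 = pos 2 = 'c'
Result: ebvbnlc

ebvbnlc


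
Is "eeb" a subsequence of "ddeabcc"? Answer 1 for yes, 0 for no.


Check if "eeb" is a subsequence of "ddeabcc"
Greedy scan:
  Position 0 ('d'): no match needed
  Position 1 ('d'): no match needed
  Position 2 ('e'): matches sub[0] = 'e'
  Position 3 ('a'): no match needed
  Position 4 ('b'): no match needed
  Position 5 ('c'): no match needed
  Position 6 ('c'): no match needed
Only matched 1/3 characters => not a subsequence

0


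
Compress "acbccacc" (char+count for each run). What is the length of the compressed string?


Input: acbccacc
Runs:
  'a' x 1 => "a1"
  'c' x 1 => "c1"
  'b' x 1 => "b1"
  'c' x 2 => "c2"
  'a' x 1 => "a1"
  'c' x 2 => "c2"
Compressed: "a1c1b1c2a1c2"
Compressed length: 12

12


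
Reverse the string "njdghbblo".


Input: njdghbblo
Reading characters right to left:
  Position 8: 'o'
  Position 7: 'l'
  Position 6: 'b'
  Position 5: 'b'
  Position 4: 'h'
  Position 3: 'g'
  Position 2: 'd'
  Position 1: 'j'
  Position 0: 'n'
Reversed: olbbhgdjn

olbbhgdjn


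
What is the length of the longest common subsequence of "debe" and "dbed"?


LCS of "debe" and "dbed"
DP table:
           d    b    e    d
      0    0    0    0    0
  d   0    1    1    1    1
  e   0    1    1    2    2
  b   0    1    2    2    2
  e   0    1    2    3    3
LCS length = dp[4][4] = 3

3


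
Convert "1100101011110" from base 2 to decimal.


Input: "1100101011110" in base 2
Positional expansion:
  Digit '1' (value 1) x 2^12 = 4096
  Digit '1' (value 1) x 2^11 = 2048
  Digit '0' (value 0) x 2^10 = 0
  Digit '0' (value 0) x 2^9 = 0
  Digit '1' (value 1) x 2^8 = 256
  Digit '0' (value 0) x 2^7 = 0
  Digit '1' (value 1) x 2^6 = 64
  Digit '0' (value 0) x 2^5 = 0
  Digit '1' (value 1) x 2^4 = 16
  Digit '1' (value 1) x 2^3 = 8
  Digit '1' (value 1) x 2^2 = 4
  Digit '1' (value 1) x 2^1 = 2
  Digit '0' (value 0) x 2^0 = 0
Sum = 6494

6494


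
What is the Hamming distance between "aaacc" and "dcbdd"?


Comparing "aaacc" and "dcbdd" position by position:
  Position 0: 'a' vs 'd' => differ
  Position 1: 'a' vs 'c' => differ
  Position 2: 'a' vs 'b' => differ
  Position 3: 'c' vs 'd' => differ
  Position 4: 'c' vs 'd' => differ
Total differences (Hamming distance): 5

5


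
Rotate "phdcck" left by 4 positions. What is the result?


Input: "phdcck", rotate left by 4
First 4 characters: "phdc"
Remaining characters: "ck"
Concatenate remaining + first: "ck" + "phdc" = "ckphdc"

ckphdc


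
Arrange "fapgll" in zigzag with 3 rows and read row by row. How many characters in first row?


Zigzag "fapgll" into 3 rows:
Placing characters:
  'f' => row 0
  'a' => row 1
  'p' => row 2
  'g' => row 1
  'l' => row 0
  'l' => row 1
Rows:
  Row 0: "fl"
  Row 1: "agl"
  Row 2: "p"
First row length: 2

2


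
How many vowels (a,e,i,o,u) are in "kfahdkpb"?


Input: kfahdkpb
Checking each character:
  'k' at position 0: consonant
  'f' at position 1: consonant
  'a' at position 2: vowel (running total: 1)
  'h' at position 3: consonant
  'd' at position 4: consonant
  'k' at position 5: consonant
  'p' at position 6: consonant
  'b' at position 7: consonant
Total vowels: 1

1


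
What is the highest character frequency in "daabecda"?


Input: daabecda
Character counts:
  'a': 3
  'b': 1
  'c': 1
  'd': 2
  'e': 1
Maximum frequency: 3

3


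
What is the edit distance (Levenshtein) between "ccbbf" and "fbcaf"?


Computing edit distance: "ccbbf" -> "fbcaf"
DP table:
           f    b    c    a    f
      0    1    2    3    4    5
  c   1    1    2    2    3    4
  c   2    2    2    2    3    4
  b   3    3    2    3    3    4
  b   4    4    3    3    4    4
  f   5    4    4    4    4    4
Edit distance = dp[5][5] = 4

4


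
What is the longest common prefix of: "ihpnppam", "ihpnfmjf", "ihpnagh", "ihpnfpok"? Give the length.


Words: ihpnppam, ihpnfmjf, ihpnagh, ihpnfpok
  Position 0: all 'i' => match
  Position 1: all 'h' => match
  Position 2: all 'p' => match
  Position 3: all 'n' => match
  Position 4: ('p', 'f', 'a', 'f') => mismatch, stop
LCP = "ihpn" (length 4)

4


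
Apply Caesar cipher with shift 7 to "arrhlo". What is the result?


Caesar cipher: shift "arrhlo" by 7
  'a' (pos 0) + 7 = pos 7 = 'h'
  'r' (pos 17) + 7 = pos 24 = 'y'
  'r' (pos 17) + 7 = pos 24 = 'y'
  'h' (pos 7) + 7 = pos 14 = 'o'
  'l' (pos 11) + 7 = pos 18 = 's'
  'o' (pos 14) + 7 = pos 21 = 'v'
Result: hyyosv

hyyosv


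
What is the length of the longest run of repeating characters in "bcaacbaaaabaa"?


Input: "bcaacbaaaabaa"
Scanning for longest run:
  Position 1 ('c'): new char, reset run to 1
  Position 2 ('a'): new char, reset run to 1
  Position 3 ('a'): continues run of 'a', length=2
  Position 4 ('c'): new char, reset run to 1
  Position 5 ('b'): new char, reset run to 1
  Position 6 ('a'): new char, reset run to 1
  Position 7 ('a'): continues run of 'a', length=2
  Position 8 ('a'): continues run of 'a', length=3
  Position 9 ('a'): continues run of 'a', length=4
  Position 10 ('b'): new char, reset run to 1
  Position 11 ('a'): new char, reset run to 1
  Position 12 ('a'): continues run of 'a', length=2
Longest run: 'a' with length 4

4


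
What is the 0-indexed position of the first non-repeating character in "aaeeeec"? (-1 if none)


Input: aaeeeec
Character frequencies:
  'a': 2
  'c': 1
  'e': 4
Scanning left to right for freq == 1:
  Position 0 ('a'): freq=2, skip
  Position 1 ('a'): freq=2, skip
  Position 2 ('e'): freq=4, skip
  Position 3 ('e'): freq=4, skip
  Position 4 ('e'): freq=4, skip
  Position 5 ('e'): freq=4, skip
  Position 6 ('c'): unique! => answer = 6

6


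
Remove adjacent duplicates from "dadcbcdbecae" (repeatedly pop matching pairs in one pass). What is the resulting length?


Input: dadcbcdbecae
Stack-based adjacent duplicate removal:
  Read 'd': push. Stack: d
  Read 'a': push. Stack: da
  Read 'd': push. Stack: dad
  Read 'c': push. Stack: dadc
  Read 'b': push. Stack: dadcb
  Read 'c': push. Stack: dadcbc
  Read 'd': push. Stack: dadcbcd
  Read 'b': push. Stack: dadcbcdb
  Read 'e': push. Stack: dadcbcdbe
  Read 'c': push. Stack: dadcbcdbec
  Read 'a': push. Stack: dadcbcdbeca
  Read 'e': push. Stack: dadcbcdbecae
Final stack: "dadcbcdbecae" (length 12)

12


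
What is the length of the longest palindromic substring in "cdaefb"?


Input: "cdaefb"
Checking substrings for palindromes:
  No multi-char palindromic substrings found
Longest palindromic substring: "c" with length 1

1


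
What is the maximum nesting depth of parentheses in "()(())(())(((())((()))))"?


Input: "()(())(())(((())((()))))"
Tracking depth:
  Position 0 '(': depth becomes 1
  Position 1 ')': depth becomes 0
  Position 2 '(': depth becomes 1
  Position 3 '(': depth becomes 2
  Position 4 ')': depth becomes 1
  Position 5 ')': depth becomes 0
  Position 6 '(': depth becomes 1
  Position 7 '(': depth becomes 2
  Position 8 ')': depth becomes 1
  Position 9 ')': depth becomes 0
  Position 10 '(': depth becomes 1
  Position 11 '(': depth becomes 2
  Position 12 '(': depth becomes 3
  Position 13 '(': depth becomes 4
  Position 14 ')': depth becomes 3
  Position 15 ')': depth becomes 2
  Position 16 '(': depth becomes 3
  Position 17 '(': depth becomes 4
  Position 18 '(': depth becomes 5
  Position 19 ')': depth becomes 4
  Position 20 ')': depth becomes 3
  Position 21 ')': depth becomes 2
  Position 22 ')': depth becomes 1
  Position 23 ')': depth becomes 0
Maximum depth reached: 5

5


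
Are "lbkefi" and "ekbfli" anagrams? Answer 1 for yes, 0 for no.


Strings: "lbkefi", "ekbfli"
Sorted first:  befikl
Sorted second: befikl
Sorted forms match => anagrams

1


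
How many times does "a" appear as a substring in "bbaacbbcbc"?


Searching for "a" in "bbaacbbcbc"
Scanning each position:
  Position 0: "b" => no
  Position 1: "b" => no
  Position 2: "a" => MATCH
  Position 3: "a" => MATCH
  Position 4: "c" => no
  Position 5: "b" => no
  Position 6: "b" => no
  Position 7: "c" => no
  Position 8: "b" => no
  Position 9: "c" => no
Total occurrences: 2

2


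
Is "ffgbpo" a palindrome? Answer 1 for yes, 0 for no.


Input: ffgbpo
Reversed: opbgff
  Compare pos 0 ('f') with pos 5 ('o'): MISMATCH
  Compare pos 1 ('f') with pos 4 ('p'): MISMATCH
  Compare pos 2 ('g') with pos 3 ('b'): MISMATCH
Result: not a palindrome

0


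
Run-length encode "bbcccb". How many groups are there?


Input: bbcccb
Scanning for consecutive runs:
  Group 1: 'b' x 2 (positions 0-1)
  Group 2: 'c' x 3 (positions 2-4)
  Group 3: 'b' x 1 (positions 5-5)
Total groups: 3

3


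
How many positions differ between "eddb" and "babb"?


Comparing "eddb" and "babb" position by position:
  Position 0: 'e' vs 'b' => DIFFER
  Position 1: 'd' vs 'a' => DIFFER
  Position 2: 'd' vs 'b' => DIFFER
  Position 3: 'b' vs 'b' => same
Positions that differ: 3

3


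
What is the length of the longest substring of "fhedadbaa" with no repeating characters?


Input: "fhedadbaa"
Sliding window (track last position of each char):
  Position 0 ('f'): window [0,0] length 1 -- new best
  Position 1 ('h'): window [0,1] length 2 -- new best
  Position 2 ('e'): window [0,2] length 3 -- new best
  Position 3 ('d'): window [0,3] length 4 -- new best
  Position 4 ('a'): window [0,4] length 5 -- new best
  Position 5 ('d'): repeat (last at 3), move window start to 4
  Position 5 ('d'): window [4,5] length 2
  Position 6 ('b'): window [4,6] length 3
  Position 7 ('a'): repeat (last at 4), move window start to 5
  Position 7 ('a'): window [5,7] length 3
  Position 8 ('a'): repeat (last at 7), move window start to 8
  Position 8 ('a'): window [8,8] length 1
Longest substring with no repeats: "fheda" with length 5

5


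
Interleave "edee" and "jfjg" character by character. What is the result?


Interleaving "edee" and "jfjg":
  Position 0: 'e' from first, 'j' from second => "ej"
  Position 1: 'd' from first, 'f' from second => "df"
  Position 2: 'e' from first, 'j' from second => "ej"
  Position 3: 'e' from first, 'g' from second => "eg"
Result: ejdfejeg

ejdfejeg


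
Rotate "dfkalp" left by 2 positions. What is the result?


Input: "dfkalp", rotate left by 2
First 2 characters: "df"
Remaining characters: "kalp"
Concatenate remaining + first: "kalp" + "df" = "kalpdf"

kalpdf


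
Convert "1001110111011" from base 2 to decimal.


Input: "1001110111011" in base 2
Positional expansion:
  Digit '1' (value 1) x 2^12 = 4096
  Digit '0' (value 0) x 2^11 = 0
  Digit '0' (value 0) x 2^10 = 0
  Digit '1' (value 1) x 2^9 = 512
  Digit '1' (value 1) x 2^8 = 256
  Digit '1' (value 1) x 2^7 = 128
  Digit '0' (value 0) x 2^6 = 0
  Digit '1' (value 1) x 2^5 = 32
  Digit '1' (value 1) x 2^4 = 16
  Digit '1' (value 1) x 2^3 = 8
  Digit '0' (value 0) x 2^2 = 0
  Digit '1' (value 1) x 2^1 = 2
  Digit '1' (value 1) x 2^0 = 1
Sum = 5051

5051


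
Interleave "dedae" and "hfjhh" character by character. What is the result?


Interleaving "dedae" and "hfjhh":
  Position 0: 'd' from first, 'h' from second => "dh"
  Position 1: 'e' from first, 'f' from second => "ef"
  Position 2: 'd' from first, 'j' from second => "dj"
  Position 3: 'a' from first, 'h' from second => "ah"
  Position 4: 'e' from first, 'h' from second => "eh"
Result: dhefdjaheh

dhefdjaheh


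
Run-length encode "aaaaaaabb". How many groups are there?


Input: aaaaaaabb
Scanning for consecutive runs:
  Group 1: 'a' x 7 (positions 0-6)
  Group 2: 'b' x 2 (positions 7-8)
Total groups: 2

2


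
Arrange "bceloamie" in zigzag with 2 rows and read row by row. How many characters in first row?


Zigzag "bceloamie" into 2 rows:
Placing characters:
  'b' => row 0
  'c' => row 1
  'e' => row 0
  'l' => row 1
  'o' => row 0
  'a' => row 1
  'm' => row 0
  'i' => row 1
  'e' => row 0
Rows:
  Row 0: "beome"
  Row 1: "clai"
First row length: 5

5


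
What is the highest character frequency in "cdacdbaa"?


Input: cdacdbaa
Character counts:
  'a': 3
  'b': 1
  'c': 2
  'd': 2
Maximum frequency: 3

3


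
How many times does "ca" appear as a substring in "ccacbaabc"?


Searching for "ca" in "ccacbaabc"
Scanning each position:
  Position 0: "cc" => no
  Position 1: "ca" => MATCH
  Position 2: "ac" => no
  Position 3: "cb" => no
  Position 4: "ba" => no
  Position 5: "aa" => no
  Position 6: "ab" => no
  Position 7: "bc" => no
Total occurrences: 1

1


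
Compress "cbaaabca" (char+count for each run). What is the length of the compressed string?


Input: cbaaabca
Runs:
  'c' x 1 => "c1"
  'b' x 1 => "b1"
  'a' x 3 => "a3"
  'b' x 1 => "b1"
  'c' x 1 => "c1"
  'a' x 1 => "a1"
Compressed: "c1b1a3b1c1a1"
Compressed length: 12

12


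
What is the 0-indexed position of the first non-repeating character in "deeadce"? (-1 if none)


Input: deeadce
Character frequencies:
  'a': 1
  'c': 1
  'd': 2
  'e': 3
Scanning left to right for freq == 1:
  Position 0 ('d'): freq=2, skip
  Position 1 ('e'): freq=3, skip
  Position 2 ('e'): freq=3, skip
  Position 3 ('a'): unique! => answer = 3

3


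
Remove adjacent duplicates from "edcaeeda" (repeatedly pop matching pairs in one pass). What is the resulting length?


Input: edcaeeda
Stack-based adjacent duplicate removal:
  Read 'e': push. Stack: e
  Read 'd': push. Stack: ed
  Read 'c': push. Stack: edc
  Read 'a': push. Stack: edca
  Read 'e': push. Stack: edcae
  Read 'e': matches stack top 'e' => pop. Stack: edca
  Read 'd': push. Stack: edcad
  Read 'a': push. Stack: edcada
Final stack: "edcada" (length 6)

6


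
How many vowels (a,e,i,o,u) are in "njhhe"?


Input: njhhe
Checking each character:
  'n' at position 0: consonant
  'j' at position 1: consonant
  'h' at position 2: consonant
  'h' at position 3: consonant
  'e' at position 4: vowel (running total: 1)
Total vowels: 1

1


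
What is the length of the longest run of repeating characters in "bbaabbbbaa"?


Input: "bbaabbbbaa"
Scanning for longest run:
  Position 1 ('b'): continues run of 'b', length=2
  Position 2 ('a'): new char, reset run to 1
  Position 3 ('a'): continues run of 'a', length=2
  Position 4 ('b'): new char, reset run to 1
  Position 5 ('b'): continues run of 'b', length=2
  Position 6 ('b'): continues run of 'b', length=3
  Position 7 ('b'): continues run of 'b', length=4
  Position 8 ('a'): new char, reset run to 1
  Position 9 ('a'): continues run of 'a', length=2
Longest run: 'b' with length 4

4


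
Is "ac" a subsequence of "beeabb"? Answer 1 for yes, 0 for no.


Check if "ac" is a subsequence of "beeabb"
Greedy scan:
  Position 0 ('b'): no match needed
  Position 1 ('e'): no match needed
  Position 2 ('e'): no match needed
  Position 3 ('a'): matches sub[0] = 'a'
  Position 4 ('b'): no match needed
  Position 5 ('b'): no match needed
Only matched 1/2 characters => not a subsequence

0


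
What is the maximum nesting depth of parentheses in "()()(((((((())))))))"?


Input: "()()(((((((())))))))"
Tracking depth:
  Position 0 '(': depth becomes 1
  Position 1 ')': depth becomes 0
  Position 2 '(': depth becomes 1
  Position 3 ')': depth becomes 0
  Position 4 '(': depth becomes 1
  Position 5 '(': depth becomes 2
  Position 6 '(': depth becomes 3
  Position 7 '(': depth becomes 4
  Position 8 '(': depth becomes 5
  Position 9 '(': depth becomes 6
  Position 10 '(': depth becomes 7
  Position 11 '(': depth becomes 8
  Position 12 ')': depth becomes 7
  Position 13 ')': depth becomes 6
  Position 14 ')': depth becomes 5
  Position 15 ')': depth becomes 4
  Position 16 ')': depth becomes 3
  Position 17 ')': depth becomes 2
  Position 18 ')': depth becomes 1
  Position 19 ')': depth becomes 0
Maximum depth reached: 8

8


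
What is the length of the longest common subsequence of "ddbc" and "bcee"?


LCS of "ddbc" and "bcee"
DP table:
           b    c    e    e
      0    0    0    0    0
  d   0    0    0    0    0
  d   0    0    0    0    0
  b   0    1    1    1    1
  c   0    1    2    2    2
LCS length = dp[4][4] = 2

2


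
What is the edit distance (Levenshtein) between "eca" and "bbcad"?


Computing edit distance: "eca" -> "bbcad"
DP table:
           b    b    c    a    d
      0    1    2    3    4    5
  e   1    1    2    3    4    5
  c   2    2    2    2    3    4
  a   3    3    3    3    2    3
Edit distance = dp[3][5] = 3

3


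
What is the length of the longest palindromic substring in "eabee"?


Input: "eabee"
Checking substrings for palindromes:
  [3:5] "ee" (len 2) => palindrome
Longest palindromic substring: "ee" with length 2

2


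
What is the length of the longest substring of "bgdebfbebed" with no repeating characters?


Input: "bgdebfbebed"
Sliding window (track last position of each char):
  Position 0 ('b'): window [0,0] length 1 -- new best
  Position 1 ('g'): window [0,1] length 2 -- new best
  Position 2 ('d'): window [0,2] length 3 -- new best
  Position 3 ('e'): window [0,3] length 4 -- new best
  Position 4 ('b'): repeat (last at 0), move window start to 1
  Position 4 ('b'): window [1,4] length 4
  Position 5 ('f'): window [1,5] length 5 -- new best
  Position 6 ('b'): repeat (last at 4), move window start to 5
  Position 6 ('b'): window [5,6] length 2
  Position 7 ('e'): window [5,7] length 3
  Position 8 ('b'): repeat (last at 6), move window start to 7
  Position 8 ('b'): window [7,8] length 2
  Position 9 ('e'): repeat (last at 7), move window start to 8
  Position 9 ('e'): window [8,9] length 2
  Position 10 ('d'): window [8,10] length 3
Longest substring with no repeats: "gdebf" with length 5

5


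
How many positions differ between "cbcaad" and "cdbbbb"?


Comparing "cbcaad" and "cdbbbb" position by position:
  Position 0: 'c' vs 'c' => same
  Position 1: 'b' vs 'd' => DIFFER
  Position 2: 'c' vs 'b' => DIFFER
  Position 3: 'a' vs 'b' => DIFFER
  Position 4: 'a' vs 'b' => DIFFER
  Position 5: 'd' vs 'b' => DIFFER
Positions that differ: 5

5


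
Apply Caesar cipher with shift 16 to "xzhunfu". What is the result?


Caesar cipher: shift "xzhunfu" by 16
  'x' (pos 23) + 16 = pos 13 = 'n'
  'z' (pos 25) + 16 = pos 15 = 'p'
  'h' (pos 7) + 16 = pos 23 = 'x'
  'u' (pos 20) + 16 = pos 10 = 'k'
  'n' (pos 13) + 16 = pos 3 = 'd'
  'f' (pos 5) + 16 = pos 21 = 'v'
  'u' (pos 20) + 16 = pos 10 = 'k'
Result: npxkdvk

npxkdvk


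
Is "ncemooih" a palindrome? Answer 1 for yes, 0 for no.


Input: ncemooih
Reversed: hioomecn
  Compare pos 0 ('n') with pos 7 ('h'): MISMATCH
  Compare pos 1 ('c') with pos 6 ('i'): MISMATCH
  Compare pos 2 ('e') with pos 5 ('o'): MISMATCH
  Compare pos 3 ('m') with pos 4 ('o'): MISMATCH
Result: not a palindrome

0


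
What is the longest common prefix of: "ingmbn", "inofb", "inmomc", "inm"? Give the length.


Words: ingmbn, inofb, inmomc, inm
  Position 0: all 'i' => match
  Position 1: all 'n' => match
  Position 2: ('g', 'o', 'm', 'm') => mismatch, stop
LCP = "in" (length 2)

2


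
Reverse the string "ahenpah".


Input: ahenpah
Reading characters right to left:
  Position 6: 'h'
  Position 5: 'a'
  Position 4: 'p'
  Position 3: 'n'
  Position 2: 'e'
  Position 1: 'h'
  Position 0: 'a'
Reversed: hapneha

hapneha


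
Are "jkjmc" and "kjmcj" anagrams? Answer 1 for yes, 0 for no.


Strings: "jkjmc", "kjmcj"
Sorted first:  cjjkm
Sorted second: cjjkm
Sorted forms match => anagrams

1


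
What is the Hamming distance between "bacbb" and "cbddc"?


Comparing "bacbb" and "cbddc" position by position:
  Position 0: 'b' vs 'c' => differ
  Position 1: 'a' vs 'b' => differ
  Position 2: 'c' vs 'd' => differ
  Position 3: 'b' vs 'd' => differ
  Position 4: 'b' vs 'c' => differ
Total differences (Hamming distance): 5

5


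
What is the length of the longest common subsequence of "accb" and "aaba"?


LCS of "accb" and "aaba"
DP table:
           a    a    b    a
      0    0    0    0    0
  a   0    1    1    1    1
  c   0    1    1    1    1
  c   0    1    1    1    1
  b   0    1    1    2    2
LCS length = dp[4][4] = 2

2


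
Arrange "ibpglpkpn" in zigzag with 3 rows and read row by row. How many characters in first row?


Zigzag "ibpglpkpn" into 3 rows:
Placing characters:
  'i' => row 0
  'b' => row 1
  'p' => row 2
  'g' => row 1
  'l' => row 0
  'p' => row 1
  'k' => row 2
  'p' => row 1
  'n' => row 0
Rows:
  Row 0: "iln"
  Row 1: "bgpp"
  Row 2: "pk"
First row length: 3

3


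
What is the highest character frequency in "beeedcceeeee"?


Input: beeedcceeeee
Character counts:
  'b': 1
  'c': 2
  'd': 1
  'e': 8
Maximum frequency: 8

8


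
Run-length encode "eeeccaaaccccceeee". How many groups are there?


Input: eeeccaaaccccceeee
Scanning for consecutive runs:
  Group 1: 'e' x 3 (positions 0-2)
  Group 2: 'c' x 2 (positions 3-4)
  Group 3: 'a' x 3 (positions 5-7)
  Group 4: 'c' x 5 (positions 8-12)
  Group 5: 'e' x 4 (positions 13-16)
Total groups: 5

5


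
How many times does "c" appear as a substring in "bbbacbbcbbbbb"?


Searching for "c" in "bbbacbbcbbbbb"
Scanning each position:
  Position 0: "b" => no
  Position 1: "b" => no
  Position 2: "b" => no
  Position 3: "a" => no
  Position 4: "c" => MATCH
  Position 5: "b" => no
  Position 6: "b" => no
  Position 7: "c" => MATCH
  Position 8: "b" => no
  Position 9: "b" => no
  Position 10: "b" => no
  Position 11: "b" => no
  Position 12: "b" => no
Total occurrences: 2

2


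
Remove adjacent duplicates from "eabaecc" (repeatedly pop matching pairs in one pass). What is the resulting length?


Input: eabaecc
Stack-based adjacent duplicate removal:
  Read 'e': push. Stack: e
  Read 'a': push. Stack: ea
  Read 'b': push. Stack: eab
  Read 'a': push. Stack: eaba
  Read 'e': push. Stack: eabae
  Read 'c': push. Stack: eabaec
  Read 'c': matches stack top 'c' => pop. Stack: eabae
Final stack: "eabae" (length 5)

5


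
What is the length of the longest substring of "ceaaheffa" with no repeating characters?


Input: "ceaaheffa"
Sliding window (track last position of each char):
  Position 0 ('c'): window [0,0] length 1 -- new best
  Position 1 ('e'): window [0,1] length 2 -- new best
  Position 2 ('a'): window [0,2] length 3 -- new best
  Position 3 ('a'): repeat (last at 2), move window start to 3
  Position 3 ('a'): window [3,3] length 1
  Position 4 ('h'): window [3,4] length 2
  Position 5 ('e'): window [3,5] length 3
  Position 6 ('f'): window [3,6] length 4 -- new best
  Position 7 ('f'): repeat (last at 6), move window start to 7
  Position 7 ('f'): window [7,7] length 1
  Position 8 ('a'): window [7,8] length 2
Longest substring with no repeats: "ahef" with length 4

4


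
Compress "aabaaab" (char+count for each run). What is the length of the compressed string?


Input: aabaaab
Runs:
  'a' x 2 => "a2"
  'b' x 1 => "b1"
  'a' x 3 => "a3"
  'b' x 1 => "b1"
Compressed: "a2b1a3b1"
Compressed length: 8

8


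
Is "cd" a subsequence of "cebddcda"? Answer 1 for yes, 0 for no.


Check if "cd" is a subsequence of "cebddcda"
Greedy scan:
  Position 0 ('c'): matches sub[0] = 'c'
  Position 1 ('e'): no match needed
  Position 2 ('b'): no match needed
  Position 3 ('d'): matches sub[1] = 'd'
  Position 4 ('d'): no match needed
  Position 5 ('c'): no match needed
  Position 6 ('d'): no match needed
  Position 7 ('a'): no match needed
All 2 characters matched => is a subsequence

1


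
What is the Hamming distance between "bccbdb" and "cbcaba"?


Comparing "bccbdb" and "cbcaba" position by position:
  Position 0: 'b' vs 'c' => differ
  Position 1: 'c' vs 'b' => differ
  Position 2: 'c' vs 'c' => same
  Position 3: 'b' vs 'a' => differ
  Position 4: 'd' vs 'b' => differ
  Position 5: 'b' vs 'a' => differ
Total differences (Hamming distance): 5

5


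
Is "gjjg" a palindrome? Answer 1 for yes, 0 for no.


Input: gjjg
Reversed: gjjg
  Compare pos 0 ('g') with pos 3 ('g'): match
  Compare pos 1 ('j') with pos 2 ('j'): match
Result: palindrome

1


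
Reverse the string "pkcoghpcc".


Input: pkcoghpcc
Reading characters right to left:
  Position 8: 'c'
  Position 7: 'c'
  Position 6: 'p'
  Position 5: 'h'
  Position 4: 'g'
  Position 3: 'o'
  Position 2: 'c'
  Position 1: 'k'
  Position 0: 'p'
Reversed: ccphgockp

ccphgockp


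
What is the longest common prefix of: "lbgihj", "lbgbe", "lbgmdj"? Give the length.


Words: lbgihj, lbgbe, lbgmdj
  Position 0: all 'l' => match
  Position 1: all 'b' => match
  Position 2: all 'g' => match
  Position 3: ('i', 'b', 'm') => mismatch, stop
LCP = "lbg" (length 3)

3


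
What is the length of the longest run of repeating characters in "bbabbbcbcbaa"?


Input: "bbabbbcbcbaa"
Scanning for longest run:
  Position 1 ('b'): continues run of 'b', length=2
  Position 2 ('a'): new char, reset run to 1
  Position 3 ('b'): new char, reset run to 1
  Position 4 ('b'): continues run of 'b', length=2
  Position 5 ('b'): continues run of 'b', length=3
  Position 6 ('c'): new char, reset run to 1
  Position 7 ('b'): new char, reset run to 1
  Position 8 ('c'): new char, reset run to 1
  Position 9 ('b'): new char, reset run to 1
  Position 10 ('a'): new char, reset run to 1
  Position 11 ('a'): continues run of 'a', length=2
Longest run: 'b' with length 3

3


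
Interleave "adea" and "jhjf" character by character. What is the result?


Interleaving "adea" and "jhjf":
  Position 0: 'a' from first, 'j' from second => "aj"
  Position 1: 'd' from first, 'h' from second => "dh"
  Position 2: 'e' from first, 'j' from second => "ej"
  Position 3: 'a' from first, 'f' from second => "af"
Result: ajdhejaf

ajdhejaf


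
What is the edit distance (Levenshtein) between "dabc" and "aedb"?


Computing edit distance: "dabc" -> "aedb"
DP table:
           a    e    d    b
      0    1    2    3    4
  d   1    1    2    2    3
  a   2    1    2    3    3
  b   3    2    2    3    3
  c   4    3    3    3    4
Edit distance = dp[4][4] = 4

4


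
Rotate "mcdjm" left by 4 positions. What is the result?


Input: "mcdjm", rotate left by 4
First 4 characters: "mcdj"
Remaining characters: "m"
Concatenate remaining + first: "m" + "mcdj" = "mmcdj"

mmcdj


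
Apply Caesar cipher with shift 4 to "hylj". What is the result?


Caesar cipher: shift "hylj" by 4
  'h' (pos 7) + 4 = pos 11 = 'l'
  'y' (pos 24) + 4 = pos 2 = 'c'
  'l' (pos 11) + 4 = pos 15 = 'p'
  'j' (pos 9) + 4 = pos 13 = 'n'
Result: lcpn

lcpn


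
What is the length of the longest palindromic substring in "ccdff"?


Input: "ccdff"
Checking substrings for palindromes:
  [0:2] "cc" (len 2) => palindrome
  [3:5] "ff" (len 2) => palindrome
Longest palindromic substring: "cc" with length 2

2


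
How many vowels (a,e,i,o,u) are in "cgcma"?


Input: cgcma
Checking each character:
  'c' at position 0: consonant
  'g' at position 1: consonant
  'c' at position 2: consonant
  'm' at position 3: consonant
  'a' at position 4: vowel (running total: 1)
Total vowels: 1

1


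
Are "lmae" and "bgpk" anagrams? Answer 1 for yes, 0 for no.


Strings: "lmae", "bgpk"
Sorted first:  aelm
Sorted second: bgkp
Differ at position 0: 'a' vs 'b' => not anagrams

0


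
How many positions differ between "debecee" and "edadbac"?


Comparing "debecee" and "edadbac" position by position:
  Position 0: 'd' vs 'e' => DIFFER
  Position 1: 'e' vs 'd' => DIFFER
  Position 2: 'b' vs 'a' => DIFFER
  Position 3: 'e' vs 'd' => DIFFER
  Position 4: 'c' vs 'b' => DIFFER
  Position 5: 'e' vs 'a' => DIFFER
  Position 6: 'e' vs 'c' => DIFFER
Positions that differ: 7

7


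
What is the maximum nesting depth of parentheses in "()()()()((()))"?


Input: "()()()()((()))"
Tracking depth:
  Position 0 '(': depth becomes 1
  Position 1 ')': depth becomes 0
  Position 2 '(': depth becomes 1
  Position 3 ')': depth becomes 0
  Position 4 '(': depth becomes 1
  Position 5 ')': depth becomes 0
  Position 6 '(': depth becomes 1
  Position 7 ')': depth becomes 0
  Position 8 '(': depth becomes 1
  Position 9 '(': depth becomes 2
  Position 10 '(': depth becomes 3
  Position 11 ')': depth becomes 2
  Position 12 ')': depth becomes 1
  Position 13 ')': depth becomes 0
Maximum depth reached: 3

3


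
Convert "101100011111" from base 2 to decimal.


Input: "101100011111" in base 2
Positional expansion:
  Digit '1' (value 1) x 2^11 = 2048
  Digit '0' (value 0) x 2^10 = 0
  Digit '1' (value 1) x 2^9 = 512
  Digit '1' (value 1) x 2^8 = 256
  Digit '0' (value 0) x 2^7 = 0
  Digit '0' (value 0) x 2^6 = 0
  Digit '0' (value 0) x 2^5 = 0
  Digit '1' (value 1) x 2^4 = 16
  Digit '1' (value 1) x 2^3 = 8
  Digit '1' (value 1) x 2^2 = 4
  Digit '1' (value 1) x 2^1 = 2
  Digit '1' (value 1) x 2^0 = 1
Sum = 2847

2847


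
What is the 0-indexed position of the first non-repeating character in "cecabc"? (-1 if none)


Input: cecabc
Character frequencies:
  'a': 1
  'b': 1
  'c': 3
  'e': 1
Scanning left to right for freq == 1:
  Position 0 ('c'): freq=3, skip
  Position 1 ('e'): unique! => answer = 1

1


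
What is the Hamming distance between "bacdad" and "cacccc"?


Comparing "bacdad" and "cacccc" position by position:
  Position 0: 'b' vs 'c' => differ
  Position 1: 'a' vs 'a' => same
  Position 2: 'c' vs 'c' => same
  Position 3: 'd' vs 'c' => differ
  Position 4: 'a' vs 'c' => differ
  Position 5: 'd' vs 'c' => differ
Total differences (Hamming distance): 4

4


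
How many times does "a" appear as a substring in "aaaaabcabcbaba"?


Searching for "a" in "aaaaabcabcbaba"
Scanning each position:
  Position 0: "a" => MATCH
  Position 1: "a" => MATCH
  Position 2: "a" => MATCH
  Position 3: "a" => MATCH
  Position 4: "a" => MATCH
  Position 5: "b" => no
  Position 6: "c" => no
  Position 7: "a" => MATCH
  Position 8: "b" => no
  Position 9: "c" => no
  Position 10: "b" => no
  Position 11: "a" => MATCH
  Position 12: "b" => no
  Position 13: "a" => MATCH
Total occurrences: 8

8


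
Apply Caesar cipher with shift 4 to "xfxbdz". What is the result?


Caesar cipher: shift "xfxbdz" by 4
  'x' (pos 23) + 4 = pos 1 = 'b'
  'f' (pos 5) + 4 = pos 9 = 'j'
  'x' (pos 23) + 4 = pos 1 = 'b'
  'b' (pos 1) + 4 = pos 5 = 'f'
  'd' (pos 3) + 4 = pos 7 = 'h'
  'z' (pos 25) + 4 = pos 3 = 'd'
Result: bjbfhd

bjbfhd


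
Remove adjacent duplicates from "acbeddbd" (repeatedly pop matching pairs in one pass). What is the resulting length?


Input: acbeddbd
Stack-based adjacent duplicate removal:
  Read 'a': push. Stack: a
  Read 'c': push. Stack: ac
  Read 'b': push. Stack: acb
  Read 'e': push. Stack: acbe
  Read 'd': push. Stack: acbed
  Read 'd': matches stack top 'd' => pop. Stack: acbe
  Read 'b': push. Stack: acbeb
  Read 'd': push. Stack: acbebd
Final stack: "acbebd" (length 6)

6


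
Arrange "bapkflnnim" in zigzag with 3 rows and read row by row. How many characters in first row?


Zigzag "bapkflnnim" into 3 rows:
Placing characters:
  'b' => row 0
  'a' => row 1
  'p' => row 2
  'k' => row 1
  'f' => row 0
  'l' => row 1
  'n' => row 2
  'n' => row 1
  'i' => row 0
  'm' => row 1
Rows:
  Row 0: "bfi"
  Row 1: "aklnm"
  Row 2: "pn"
First row length: 3

3


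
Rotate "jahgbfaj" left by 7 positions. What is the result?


Input: "jahgbfaj", rotate left by 7
First 7 characters: "jahgbfa"
Remaining characters: "j"
Concatenate remaining + first: "j" + "jahgbfa" = "jjahgbfa"

jjahgbfa


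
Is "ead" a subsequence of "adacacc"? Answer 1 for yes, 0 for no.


Check if "ead" is a subsequence of "adacacc"
Greedy scan:
  Position 0 ('a'): no match needed
  Position 1 ('d'): no match needed
  Position 2 ('a'): no match needed
  Position 3 ('c'): no match needed
  Position 4 ('a'): no match needed
  Position 5 ('c'): no match needed
  Position 6 ('c'): no match needed
Only matched 0/3 characters => not a subsequence

0


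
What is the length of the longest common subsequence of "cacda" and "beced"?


LCS of "cacda" and "beced"
DP table:
           b    e    c    e    d
      0    0    0    0    0    0
  c   0    0    0    1    1    1
  a   0    0    0    1    1    1
  c   0    0    0    1    1    1
  d   0    0    0    1    1    2
  a   0    0    0    1    1    2
LCS length = dp[5][5] = 2

2


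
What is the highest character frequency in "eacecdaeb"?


Input: eacecdaeb
Character counts:
  'a': 2
  'b': 1
  'c': 2
  'd': 1
  'e': 3
Maximum frequency: 3

3


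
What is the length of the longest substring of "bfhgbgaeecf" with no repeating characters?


Input: "bfhgbgaeecf"
Sliding window (track last position of each char):
  Position 0 ('b'): window [0,0] length 1 -- new best
  Position 1 ('f'): window [0,1] length 2 -- new best
  Position 2 ('h'): window [0,2] length 3 -- new best
  Position 3 ('g'): window [0,3] length 4 -- new best
  Position 4 ('b'): repeat (last at 0), move window start to 1
  Position 4 ('b'): window [1,4] length 4
  Position 5 ('g'): repeat (last at 3), move window start to 4
  Position 5 ('g'): window [4,5] length 2
  Position 6 ('a'): window [4,6] length 3
  Position 7 ('e'): window [4,7] length 4
  Position 8 ('e'): repeat (last at 7), move window start to 8
  Position 8 ('e'): window [8,8] length 1
  Position 9 ('c'): window [8,9] length 2
  Position 10 ('f'): window [8,10] length 3
Longest substring with no repeats: "bfhg" with length 4

4


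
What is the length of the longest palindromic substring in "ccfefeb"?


Input: "ccfefeb"
Checking substrings for palindromes:
  [2:5] "fef" (len 3) => palindrome
  [3:6] "efe" (len 3) => palindrome
  [0:2] "cc" (len 2) => palindrome
Longest palindromic substring: "fef" with length 3

3


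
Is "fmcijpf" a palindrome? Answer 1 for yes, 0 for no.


Input: fmcijpf
Reversed: fpjicmf
  Compare pos 0 ('f') with pos 6 ('f'): match
  Compare pos 1 ('m') with pos 5 ('p'): MISMATCH
  Compare pos 2 ('c') with pos 4 ('j'): MISMATCH
Result: not a palindrome

0


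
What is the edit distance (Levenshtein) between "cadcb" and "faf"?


Computing edit distance: "cadcb" -> "faf"
DP table:
           f    a    f
      0    1    2    3
  c   1    1    2    3
  a   2    2    1    2
  d   3    3    2    2
  c   4    4    3    3
  b   5    5    4    4
Edit distance = dp[5][3] = 4

4


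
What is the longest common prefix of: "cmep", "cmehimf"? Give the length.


Words: cmep, cmehimf
  Position 0: all 'c' => match
  Position 1: all 'm' => match
  Position 2: all 'e' => match
  Position 3: ('p', 'h') => mismatch, stop
LCP = "cme" (length 3)

3


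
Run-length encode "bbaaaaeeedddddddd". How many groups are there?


Input: bbaaaaeeedddddddd
Scanning for consecutive runs:
  Group 1: 'b' x 2 (positions 0-1)
  Group 2: 'a' x 4 (positions 2-5)
  Group 3: 'e' x 3 (positions 6-8)
  Group 4: 'd' x 8 (positions 9-16)
Total groups: 4

4


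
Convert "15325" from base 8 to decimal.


Input: "15325" in base 8
Positional expansion:
  Digit '1' (value 1) x 8^4 = 4096
  Digit '5' (value 5) x 8^3 = 2560
  Digit '3' (value 3) x 8^2 = 192
  Digit '2' (value 2) x 8^1 = 16
  Digit '5' (value 5) x 8^0 = 5
Sum = 6869

6869


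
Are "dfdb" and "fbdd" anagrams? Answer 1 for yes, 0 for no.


Strings: "dfdb", "fbdd"
Sorted first:  bddf
Sorted second: bddf
Sorted forms match => anagrams

1


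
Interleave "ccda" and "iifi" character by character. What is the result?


Interleaving "ccda" and "iifi":
  Position 0: 'c' from first, 'i' from second => "ci"
  Position 1: 'c' from first, 'i' from second => "ci"
  Position 2: 'd' from first, 'f' from second => "df"
  Position 3: 'a' from first, 'i' from second => "ai"
Result: cicidfai

cicidfai


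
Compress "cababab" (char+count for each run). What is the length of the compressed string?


Input: cababab
Runs:
  'c' x 1 => "c1"
  'a' x 1 => "a1"
  'b' x 1 => "b1"
  'a' x 1 => "a1"
  'b' x 1 => "b1"
  'a' x 1 => "a1"
  'b' x 1 => "b1"
Compressed: "c1a1b1a1b1a1b1"
Compressed length: 14

14


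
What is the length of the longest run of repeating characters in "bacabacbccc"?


Input: "bacabacbccc"
Scanning for longest run:
  Position 1 ('a'): new char, reset run to 1
  Position 2 ('c'): new char, reset run to 1
  Position 3 ('a'): new char, reset run to 1
  Position 4 ('b'): new char, reset run to 1
  Position 5 ('a'): new char, reset run to 1
  Position 6 ('c'): new char, reset run to 1
  Position 7 ('b'): new char, reset run to 1
  Position 8 ('c'): new char, reset run to 1
  Position 9 ('c'): continues run of 'c', length=2
  Position 10 ('c'): continues run of 'c', length=3
Longest run: 'c' with length 3

3


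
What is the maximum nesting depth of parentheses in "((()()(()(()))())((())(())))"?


Input: "((()()(()(()))())((())(())))"
Tracking depth:
  Position 0 '(': depth becomes 1
  Position 1 '(': depth becomes 2
  Position 2 '(': depth becomes 3
  Position 3 ')': depth becomes 2
  Position 4 '(': depth becomes 3
  Position 5 ')': depth becomes 2
  Position 6 '(': depth becomes 3
  Position 7 '(': depth becomes 4
  Position 8 ')': depth becomes 3
  Position 9 '(': depth becomes 4
  Position 10 '(': depth becomes 5
  Position 11 ')': depth becomes 4
  Position 12 ')': depth becomes 3
  Position 13 ')': depth becomes 2
  Position 14 '(': depth becomes 3
  Position 15 ')': depth becomes 2
  Position 16 ')': depth becomes 1
  Position 17 '(': depth becomes 2
  Position 18 '(': depth becomes 3
  Position 19 '(': depth becomes 4
  Position 20 ')': depth becomes 3
  Position 21 ')': depth becomes 2
  Position 22 '(': depth becomes 3
  Position 23 '(': depth becomes 4
  Position 24 ')': depth becomes 3
  Position 25 ')': depth becomes 2
  Position 26 ')': depth becomes 1
  Position 27 ')': depth becomes 0
Maximum depth reached: 5

5


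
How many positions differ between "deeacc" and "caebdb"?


Comparing "deeacc" and "caebdb" position by position:
  Position 0: 'd' vs 'c' => DIFFER
  Position 1: 'e' vs 'a' => DIFFER
  Position 2: 'e' vs 'e' => same
  Position 3: 'a' vs 'b' => DIFFER
  Position 4: 'c' vs 'd' => DIFFER
  Position 5: 'c' vs 'b' => DIFFER
Positions that differ: 5

5


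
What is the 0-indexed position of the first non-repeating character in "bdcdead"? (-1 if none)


Input: bdcdead
Character frequencies:
  'a': 1
  'b': 1
  'c': 1
  'd': 3
  'e': 1
Scanning left to right for freq == 1:
  Position 0 ('b'): unique! => answer = 0

0


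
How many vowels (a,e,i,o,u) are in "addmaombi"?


Input: addmaombi
Checking each character:
  'a' at position 0: vowel (running total: 1)
  'd' at position 1: consonant
  'd' at position 2: consonant
  'm' at position 3: consonant
  'a' at position 4: vowel (running total: 2)
  'o' at position 5: vowel (running total: 3)
  'm' at position 6: consonant
  'b' at position 7: consonant
  'i' at position 8: vowel (running total: 4)
Total vowels: 4

4


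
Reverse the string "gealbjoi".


Input: gealbjoi
Reading characters right to left:
  Position 7: 'i'
  Position 6: 'o'
  Position 5: 'j'
  Position 4: 'b'
  Position 3: 'l'
  Position 2: 'a'
  Position 1: 'e'
  Position 0: 'g'
Reversed: iojblaeg

iojblaeg


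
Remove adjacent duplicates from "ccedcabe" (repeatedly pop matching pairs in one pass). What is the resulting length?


Input: ccedcabe
Stack-based adjacent duplicate removal:
  Read 'c': push. Stack: c
  Read 'c': matches stack top 'c' => pop. Stack: (empty)
  Read 'e': push. Stack: e
  Read 'd': push. Stack: ed
  Read 'c': push. Stack: edc
  Read 'a': push. Stack: edca
  Read 'b': push. Stack: edcab
  Read 'e': push. Stack: edcabe
Final stack: "edcabe" (length 6)

6
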